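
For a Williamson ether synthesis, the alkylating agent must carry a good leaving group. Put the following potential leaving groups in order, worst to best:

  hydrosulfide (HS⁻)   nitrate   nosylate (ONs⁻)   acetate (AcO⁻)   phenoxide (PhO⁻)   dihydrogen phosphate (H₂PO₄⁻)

phenoxide (PhO⁻) < hydrosulfide (HS⁻) < acetate (AcO⁻) < dihydrogen phosphate (H₂PO₄⁻) < nitrate < nosylate (ONs⁻)

Rank by basicity of the departing species: weakest base leaves most easily.
nosylate (ONs⁻): pKₐ(p-O₂NC₆H₄SO₃H) ≈ -3.5 — p-nitro group further stabilises the sulfonate
nitrate: pKₐ(HNO₃) ≈ -1.3 — resonance-delocalised over three oxygens
dihydrogen phosphate (H₂PO₄⁻): pKₐ(H₃PO₄) ≈ 2.1 — moderate base; biological leaving group after further activation
acetate (AcO⁻): pKₐ(CH₃COOH) ≈ 4.8 — resonance-stabilised but still a weak base
hydrosulfide (HS⁻): pKₐ(H₂S) ≈ 7 — larger and more polarisable than the oxygen analogue
phenoxide (PhO⁻): pKₐ(C₆H₅OH (phenol)) ≈ 10 — resonance into the ring helps, but still a poor LG
Reversing gives the worst-to-best order requested.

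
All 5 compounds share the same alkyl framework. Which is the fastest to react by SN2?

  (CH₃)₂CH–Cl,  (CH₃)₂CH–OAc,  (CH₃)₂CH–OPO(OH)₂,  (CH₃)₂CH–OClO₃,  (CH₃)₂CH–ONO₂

Identical carbon frameworks mean the comparison reduces to leaving-group quality.
Leaving-group ability tracks the stability of the departed species; conjugate-acid pKₐ is the usual yardstick (lower pKₐ → better LG).
(CH₃)₂CH–OClO₃ loses ClO₄⁻: pKₐ(HClO₄) ≈ -10
(CH₃)₂CH–Cl loses Cl⁻: pKₐ(HCl) ≈ -7
(CH₃)₂CH–ONO₂ loses NO₃⁻: pKₐ(HNO₃) ≈ -1.3
(CH₃)₂CH–OPO(OH)₂ loses H₂PO₄⁻: pKₐ(H₃PO₄) ≈ 2.1
(CH₃)₂CH–OAc loses AcO⁻: pKₐ(CH₃COOH) ≈ 4.8

(CH₃)₂CH–OClO₃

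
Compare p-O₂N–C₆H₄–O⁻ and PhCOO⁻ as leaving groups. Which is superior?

PhCOO⁻ is the better leaving group.
pKₐ(C₆H₅COOH) ≈ 4.2 versus pKₐ(p-nitrophenol) ≈ 7.2: PhCOO⁻ is the much weaker base.
Aryl carboxylate.

PhCOO⁻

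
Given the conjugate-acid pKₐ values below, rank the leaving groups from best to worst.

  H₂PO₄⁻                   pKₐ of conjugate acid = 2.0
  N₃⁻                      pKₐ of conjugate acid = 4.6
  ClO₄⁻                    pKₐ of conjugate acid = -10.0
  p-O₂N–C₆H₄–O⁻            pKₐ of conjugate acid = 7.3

ClO₄⁻ > H₂PO₄⁻ > N₃⁻ > p-O₂N–C₆H₄–O⁻

Lower conjugate-acid pKₐ ⇒ weaker base ⇒ better leaving group.
Sorting by the given values: ClO₄⁻ (-10.0), H₂PO₄⁻ (2.0), N₃⁻ (4.6), p-O₂N–C₆H₄–O⁻ (7.3).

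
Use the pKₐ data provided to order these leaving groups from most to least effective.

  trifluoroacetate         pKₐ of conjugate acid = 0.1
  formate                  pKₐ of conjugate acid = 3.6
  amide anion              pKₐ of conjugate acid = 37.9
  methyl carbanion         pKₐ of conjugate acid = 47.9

Lower conjugate-acid pKₐ ⇒ weaker base ⇒ better leaving group.
Sorting by the given values: trifluoroacetate (0.1), formate (3.6), amide anion (37.9), methyl carbanion (47.9).

trifluoroacetate > formate > amide anion > methyl carbanion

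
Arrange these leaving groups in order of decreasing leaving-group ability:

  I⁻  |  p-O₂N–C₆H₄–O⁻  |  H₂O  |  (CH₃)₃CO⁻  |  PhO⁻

I⁻ > H₂O > p-O₂N–C₆H₄–O⁻ > PhO⁻ > (CH₃)₃CO⁻

Leaving-group ability tracks the stability of the departed species; conjugate-acid pKₐ is the usual yardstick (lower pKₐ → better LG).
I⁻: pKₐ(HI) ≈ -10
H₂O: pKₐ(H₃O⁺) ≈ -1.7 — neutral; leaves from a protonated alcohol (R–OH₂⁺)
p-O₂N–C₆H₄–O⁻: pKₐ(p-nitrophenol) ≈ 7.2 — nitro group delocalises the charge; the classic chromogenic LG
PhO⁻: pKₐ(C₆H₅OH (phenol)) ≈ 10 — resonance into the ring helps, but still a poor LG
(CH₃)₃CO⁻: pKₐ(t-BuOH) ≈ 18 — bulky, strongly basic alkoxide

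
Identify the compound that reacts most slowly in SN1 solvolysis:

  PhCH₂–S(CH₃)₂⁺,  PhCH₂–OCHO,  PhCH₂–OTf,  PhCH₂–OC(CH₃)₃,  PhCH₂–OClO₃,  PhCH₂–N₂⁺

PhCH₂–OC(CH₃)₃

Same R in every case — rank the leaving groups.
Leaving-group ability tracks the stability of the departed species; conjugate-acid pKₐ is the usual yardstick (lower pKₐ → better LG).
PhCH₂–N₂⁺ loses N₂: no meaningful conjugate acid; N₂ departs as an exceptionally stable neutral molecule
PhCH₂–OTf loses OTf⁻: pKₐ(CF₃SO₃H (triflic acid)) ≈ -14
PhCH₂–OClO₃ loses ClO₄⁻: pKₐ(HClO₄) ≈ -10
PhCH₂–S(CH₃)₂⁺ loses SR'₂: pKₐ(R'₂SH⁺) ≈ -7
PhCH₂–OCHO loses HCOO⁻: pKₐ(HCOOH) ≈ 3.8
PhCH₂–OC(CH₃)₃ loses (CH₃)₃CO⁻: pKₐ(t-BuOH) ≈ 18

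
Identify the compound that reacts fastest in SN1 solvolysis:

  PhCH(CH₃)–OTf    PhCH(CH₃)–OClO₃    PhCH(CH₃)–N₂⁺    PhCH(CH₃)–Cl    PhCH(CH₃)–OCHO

PhCH(CH₃)–N₂⁺

Same R in every case — rank the leaving groups.
A good leaving group is a weak base: the lower the pKₐ of its conjugate acid, the more readily it departs.
PhCH(CH₃)–N₂⁺ loses N₂: no meaningful conjugate acid; N₂ departs as an exceptionally stable neutral molecule
PhCH(CH₃)–OTf loses OTf⁻: pKₐ(CF₃SO₃H (triflic acid)) ≈ -14
PhCH(CH₃)–OClO₃ loses ClO₄⁻: pKₐ(HClO₄) ≈ -10
PhCH(CH₃)–Cl loses Cl⁻: pKₐ(HCl) ≈ -7
PhCH(CH₃)–OCHO loses HCOO⁻: pKₐ(HCOOH) ≈ 3.8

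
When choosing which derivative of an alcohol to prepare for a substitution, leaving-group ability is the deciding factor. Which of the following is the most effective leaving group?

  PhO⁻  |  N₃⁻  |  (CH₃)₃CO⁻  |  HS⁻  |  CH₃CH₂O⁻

N₃⁻

Leaving-group ability tracks the stability of the departed species; conjugate-acid pKₐ is the usual yardstick (lower pKₐ → better LG).
N₃⁻: pKₐ(HN₃) ≈ 4.7
HS⁻: pKₐ(H₂S) ≈ 7
PhO⁻: pKₐ(C₆H₅OH (phenol)) ≈ 10
CH₃CH₂O⁻: pKₐ(CH₃CH₂OH) ≈ 16
(CH₃)₃CO⁻: pKₐ(t-BuOH) ≈ 18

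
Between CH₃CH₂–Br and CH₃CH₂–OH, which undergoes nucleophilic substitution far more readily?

CH₃CH₂–Br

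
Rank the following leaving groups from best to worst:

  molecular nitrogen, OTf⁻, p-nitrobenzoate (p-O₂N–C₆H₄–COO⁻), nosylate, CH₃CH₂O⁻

molecular nitrogen > OTf⁻ > nosylate > p-nitrobenzoate (p-O₂N–C₆H₄–COO⁻) > CH₃CH₂O⁻

molecular nitrogen: no meaningful conjugate acid; N₂ departs as an exceptionally stable neutral molecule
OTf⁻: pKₐ(CF₃SO₃H (triflic acid)) ≈ -14 — charge spread over three oxygens and a CF₃ group; the premier leaving group in synthesis
nosylate: pKₐ(p-O₂NC₆H₄SO₃H) ≈ -3.5 — p-nitro group further stabilises the sulfonate
p-nitrobenzoate (p-O₂N–C₆H₄–COO⁻): pKₐ(p-nitrobenzoic acid) ≈ 3.4
CH₃CH₂O⁻: pKₐ(CH₃CH₂OH) ≈ 16 — strong base; alkoxides do not leave unassisted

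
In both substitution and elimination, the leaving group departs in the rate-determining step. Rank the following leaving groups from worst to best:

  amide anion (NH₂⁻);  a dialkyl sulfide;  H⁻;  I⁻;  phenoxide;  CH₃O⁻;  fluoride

I⁻: pKₐ(HI) ≈ -10
a dialkyl sulfide: pKₐ(R'₂SH⁺) ≈ -7
fluoride: pKₐ(HF) ≈ 3.2
phenoxide: pKₐ(C₆H₅OH (phenol)) ≈ 10
CH₃O⁻: pKₐ(CH₃OH) ≈ 15.5
H⁻: pKₐ(H₂) ≈ 36
amide anion (NH₂⁻): pKₐ(NH₃) ≈ 38
Reversing gives the worst-to-best order requested.

amide anion (NH₂⁻) < H⁻ < CH₃O⁻ < phenoxide < fluoride < a dialkyl sulfide < I⁻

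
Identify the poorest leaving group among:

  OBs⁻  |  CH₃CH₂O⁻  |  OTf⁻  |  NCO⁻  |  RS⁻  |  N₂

CH₃CH₂O⁻

N₂: no meaningful conjugate acid; N₂ departs as an exceptionally stable neutral molecule
OTf⁻: pKₐ(CF₃SO₃H (triflic acid)) ≈ -14
OBs⁻: pKₐ(p-BrC₆H₄SO₃H) ≈ -2.8
NCO⁻: pKₐ(HOCN) ≈ 3.5
RS⁻: pKₐ(RSH (a thiol)) ≈ 10.5
CH₃CH₂O⁻: pKₐ(CH₃CH₂OH) ≈ 16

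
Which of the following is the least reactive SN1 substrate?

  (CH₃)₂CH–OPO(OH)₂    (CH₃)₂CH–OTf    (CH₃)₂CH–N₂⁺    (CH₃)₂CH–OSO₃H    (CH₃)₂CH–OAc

Identical carbon frameworks mean the comparison reduces to leaving-group quality.
The more stable X⁻ (or X) is on its own — i.e. the weaker a base it is — the better a leaving group it makes.
(CH₃)₂CH–N₂⁺ loses N₂: no meaningful conjugate acid; N₂ departs as an exceptionally stable neutral molecule
(CH₃)₂CH–OTf loses OTf⁻: pKₐ(CF₃SO₃H (triflic acid)) ≈ -14
(CH₃)₂CH–OSO₃H loses HSO₄⁻: pKₐ(H₂SO₄) ≈ -3
(CH₃)₂CH–OPO(OH)₂ loses H₂PO₄⁻: pKₐ(H₃PO₄) ≈ 2.1
(CH₃)₂CH–OAc loses AcO⁻: pKₐ(CH₃COOH) ≈ 4.8

(CH₃)₂CH–OAc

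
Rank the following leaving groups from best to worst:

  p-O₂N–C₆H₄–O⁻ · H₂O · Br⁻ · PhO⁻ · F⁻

Br⁻ > H₂O > F⁻ > p-O₂N–C₆H₄–O⁻ > PhO⁻

A good leaving group is a weak base: the lower the pKₐ of its conjugate acid, the more readily it departs.
Br⁻: pKₐ(HBr) ≈ -9
H₂O: pKₐ(H₃O⁺) ≈ -1.7 — neutral; leaves from a protonated alcohol (R–OH₂⁺)
F⁻: pKₐ(HF) ≈ 3.2 — small and strongly basic; the poor halide leaving group
p-O₂N–C₆H₄–O⁻: pKₐ(p-nitrophenol) ≈ 7.2 — nitro group delocalises the charge; the classic chromogenic LG
PhO⁻: pKₐ(C₆H₅OH (phenol)) ≈ 10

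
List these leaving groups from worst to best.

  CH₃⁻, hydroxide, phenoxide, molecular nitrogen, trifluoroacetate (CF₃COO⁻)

CH₃⁻ < hydroxide < phenoxide < trifluoroacetate (CF₃COO⁻) < molecular nitrogen

molecular nitrogen: no meaningful conjugate acid; N₂ departs as an exceptionally stable neutral molecule
trifluoroacetate (CF₃COO⁻): pKₐ(CF₃COOH) ≈ 0.2 — strongly electron-withdrawing CF₃ stabilises the carboxylate
phenoxide: pKₐ(C₆H₅OH (phenol)) ≈ 10 — resonance into the ring helps, but still a poor LG
hydroxide: pKₐ(H₂O) ≈ 15.7 — strong base; essentially never leaves without prior activation
CH₃⁻: pKₐ(CH₄) ≈ 48 — unstabilised carbanion; the worst conceivable leaving group
Listed from poorest to best leaving group as asked.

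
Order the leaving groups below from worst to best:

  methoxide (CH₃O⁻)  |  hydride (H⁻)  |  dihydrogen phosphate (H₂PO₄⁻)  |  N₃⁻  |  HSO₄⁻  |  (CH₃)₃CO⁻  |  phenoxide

HSO₄⁻: pKₐ(H₂SO₄) ≈ -3 — conjugate base of a strong mineral acid
dihydrogen phosphate (H₂PO₄⁻): pKₐ(H₃PO₄) ≈ 2.1 — moderate base; biological leaving group after further activation
N₃⁻: pKₐ(HN₃) ≈ 4.7 — linear, resonance-stabilised
phenoxide: pKₐ(C₆H₅OH (phenol)) ≈ 10 — resonance into the ring helps, but still a poor LG
methoxide (CH₃O⁻): pKₐ(CH₃OH) ≈ 15.5 — strong base; alkoxides do not leave unassisted
(CH₃)₃CO⁻: pKₐ(t-BuOH) ≈ 18 — bulky, strongly basic alkoxide
hydride (H⁻): pKₐ(H₂) ≈ 36 — extremely strong base; leaves only in special hydride-transfer contexts
The question asks for worst first, so the sequence is read in increasing leaving-group ability.

hydride (H⁻) < (CH₃)₃CO⁻ < methoxide (CH₃O⁻) < phenoxide < N₃⁻ < dihydrogen phosphate (H₂PO₄⁻) < HSO₄⁻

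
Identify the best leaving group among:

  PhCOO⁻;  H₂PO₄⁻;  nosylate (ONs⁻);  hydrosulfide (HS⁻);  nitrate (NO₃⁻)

A good leaving group is a weak base: the lower the pKₐ of its conjugate acid, the more readily it departs.
nosylate (ONs⁻): pKₐ(p-O₂NC₆H₄SO₃H) ≈ -3.5
nitrate (NO₃⁻): pKₐ(HNO₃) ≈ -1.3
H₂PO₄⁻: pKₐ(H₃PO₄) ≈ 2.1
PhCOO⁻: pKₐ(C₆H₅COOH) ≈ 4.2
hydrosulfide (HS⁻): pKₐ(H₂S) ≈ 7

nosylate (ONs⁻)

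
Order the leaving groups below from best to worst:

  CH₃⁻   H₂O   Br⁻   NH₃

Br⁻ > H₂O > NH₃ > CH₃⁻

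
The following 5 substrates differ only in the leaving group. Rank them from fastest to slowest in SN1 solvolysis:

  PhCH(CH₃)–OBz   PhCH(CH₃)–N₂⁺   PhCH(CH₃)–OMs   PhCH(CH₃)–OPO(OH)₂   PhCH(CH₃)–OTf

PhCH(CH₃)–N₂⁺ > PhCH(CH₃)–OTf > PhCH(CH₃)–OMs > PhCH(CH₃)–OPO(OH)₂ > PhCH(CH₃)–OBz

The skeletons are identical, so relative rate is governed entirely by leaving-group ability.
Rank by basicity of the departing species: weakest base leaves most easily.
PhCH(CH₃)–N₂⁺ loses N₂: no meaningful conjugate acid; N₂ departs as an exceptionally stable neutral molecule
PhCH(CH₃)–OTf loses OTf⁻: pKₐ(CF₃SO₃H (triflic acid)) ≈ -14
PhCH(CH₃)–OMs loses OMs⁻: pKₐ(CH₃SO₃H (MsOH)) ≈ -1.9
PhCH(CH₃)–OPO(OH)₂ loses H₂PO₄⁻: pKₐ(H₃PO₄) ≈ 2.1
PhCH(CH₃)–OBz loses PhCOO⁻: pKₐ(C₆H₅COOH) ≈ 4.2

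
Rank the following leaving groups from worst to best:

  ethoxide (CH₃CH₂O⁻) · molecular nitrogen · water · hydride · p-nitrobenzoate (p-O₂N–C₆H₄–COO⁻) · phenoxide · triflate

hydride < ethoxide (CH₃CH₂O⁻) < phenoxide < p-nitrobenzoate (p-O₂N–C₆H₄–COO⁻) < water < triflate < molecular nitrogen

molecular nitrogen: no meaningful conjugate acid; N₂ departs as an exceptionally stable neutral molecule
triflate: pKₐ(CF₃SO₃H (triflic acid)) ≈ -14
water: pKₐ(H₃O⁺) ≈ -1.7
p-nitrobenzoate (p-O₂N–C₆H₄–COO⁻): pKₐ(p-nitrobenzoic acid) ≈ 3.4
phenoxide: pKₐ(C₆H₅OH (phenol)) ≈ 10
ethoxide (CH₃CH₂O⁻): pKₐ(CH₃CH₂OH) ≈ 16
hydride: pKₐ(H₂) ≈ 36
The question asks for worst first, so the sequence is read in increasing leaving-group ability.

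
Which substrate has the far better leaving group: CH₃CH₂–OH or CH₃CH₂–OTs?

CH₃CH₂–OTs

From CH₃CH₂–OH the departing group would be OH⁻ (pKₐ(H₂O) ≈ 15.7). Strong base; essentially never leaves without prior activation.
From CH₃CH₂–OTs the leaving group is OTs⁻ (pKₐ(p-CH₃C₆H₄SO₃H (TsOH)) ≈ -2.8). Resonance-delocalised arenesulfonate.
(In practice CH₃CH₂–OTs is made from CH₃CH₂–OH by treatment with TsCl / pyridine, converting the hydroxyl into a tosylate.)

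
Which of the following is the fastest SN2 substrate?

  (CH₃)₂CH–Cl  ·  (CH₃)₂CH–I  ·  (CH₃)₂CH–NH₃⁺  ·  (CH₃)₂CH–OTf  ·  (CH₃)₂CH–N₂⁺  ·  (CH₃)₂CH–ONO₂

Same R in every case — rank the leaving groups.
The more stable X⁻ (or X) is on its own — i.e. the weaker a base it is — the better a leaving group it makes.
(CH₃)₂CH–N₂⁺ loses N₂: no meaningful conjugate acid; N₂ departs as an exceptionally stable neutral molecule
(CH₃)₂CH–OTf loses OTf⁻: pKₐ(CF₃SO₃H (triflic acid)) ≈ -14
(CH₃)₂CH–I loses I⁻: pKₐ(HI) ≈ -10
(CH₃)₂CH–Cl loses Cl⁻: pKₐ(HCl) ≈ -7
(CH₃)₂CH–ONO₂ loses NO₃⁻: pKₐ(HNO₃) ≈ -1.3
(CH₃)₂CH–NH₃⁺ loses NH₃: pKₐ(NH₄⁺) ≈ 9.2

(CH₃)₂CH–N₂⁺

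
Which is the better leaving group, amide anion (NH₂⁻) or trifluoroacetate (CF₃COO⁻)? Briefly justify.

trifluoroacetate (CF₃COO⁻)

trifluoroacetate (CF₃COO⁻) is the better leaving group.
pKₐ(CF₃COOH) ≈ 0.2 versus pKₐ(NH₃) ≈ 38: trifluoroacetate (CF₃COO⁻) is the much weaker base.
Strongly electron-withdrawing CF₃ stabilises the carboxylate.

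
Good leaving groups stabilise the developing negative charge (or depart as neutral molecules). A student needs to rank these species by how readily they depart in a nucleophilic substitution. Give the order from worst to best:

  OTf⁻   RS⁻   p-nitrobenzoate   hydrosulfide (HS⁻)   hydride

hydride < RS⁻ < hydrosulfide (HS⁻) < p-nitrobenzoate < OTf⁻

Rank by basicity of the departing species: weakest base leaves most easily.
OTf⁻: pKₐ(CF₃SO₃H (triflic acid)) ≈ -14 — charge spread over three oxygens and a CF₃ group; the premier leaving group in synthesis
p-nitrobenzoate: pKₐ(p-nitrobenzoic acid) ≈ 3.4
hydrosulfide (HS⁻): pKₐ(H₂S) ≈ 7
RS⁻: pKₐ(RSH (a thiol)) ≈ 10.5
hydride: pKₐ(H₂) ≈ 36
The question asks for worst first, so the sequence is read in increasing leaving-group ability.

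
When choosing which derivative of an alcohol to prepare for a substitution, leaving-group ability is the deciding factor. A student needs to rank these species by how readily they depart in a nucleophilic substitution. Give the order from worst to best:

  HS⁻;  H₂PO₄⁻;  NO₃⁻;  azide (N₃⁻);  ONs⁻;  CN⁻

CN⁻ < HS⁻ < azide (N₃⁻) < H₂PO₄⁻ < NO₃⁻ < ONs⁻

Leaving-group ability tracks the stability of the departed species; conjugate-acid pKₐ is the usual yardstick (lower pKₐ → better LG).
ONs⁻: pKₐ(p-O₂NC₆H₄SO₃H) ≈ -3.5
NO₃⁻: pKₐ(HNO₃) ≈ -1.3
H₂PO₄⁻: pKₐ(H₃PO₄) ≈ 2.1 — moderate base; biological leaving group after further activation
azide (N₃⁻): pKₐ(HN₃) ≈ 4.7
HS⁻: pKₐ(H₂S) ≈ 7
CN⁻: pKₐ(HCN) ≈ 9.2
Listed from poorest to best leaving group as asked.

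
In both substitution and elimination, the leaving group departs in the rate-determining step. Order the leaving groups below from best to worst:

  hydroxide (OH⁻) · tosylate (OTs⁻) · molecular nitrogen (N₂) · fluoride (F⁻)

molecular nitrogen (N₂) > tosylate (OTs⁻) > fluoride (F⁻) > hydroxide (OH⁻)

A good leaving group is a weak base: the lower the pKₐ of its conjugate acid, the more readily it departs.
molecular nitrogen (N₂): no meaningful conjugate acid; N₂ departs as an exceptionally stable neutral molecule
tosylate (OTs⁻): pKₐ(p-CH₃C₆H₄SO₃H (TsOH)) ≈ -2.8
fluoride (F⁻): pKₐ(HF) ≈ 3.2
hydroxide (OH⁻): pKₐ(H₂O) ≈ 15.7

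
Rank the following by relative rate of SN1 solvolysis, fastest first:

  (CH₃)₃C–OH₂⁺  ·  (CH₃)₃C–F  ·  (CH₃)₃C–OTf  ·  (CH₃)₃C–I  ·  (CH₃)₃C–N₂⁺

(CH₃)₃C–N₂⁺ > (CH₃)₃C–OTf > (CH₃)₃C–I > (CH₃)₃C–OH₂⁺ > (CH₃)₃C–F

With the same alkyl group throughout, only the leaving group differentiates the rates.
Rank by basicity of the departing species: weakest base leaves most easily.
(CH₃)₃C–N₂⁺ loses N₂: no meaningful conjugate acid; N₂ departs as an exceptionally stable neutral molecule
(CH₃)₃C–OTf loses OTf⁻: pKₐ(CF₃SO₃H (triflic acid)) ≈ -14
(CH₃)₃C–I loses I⁻: pKₐ(HI) ≈ -10
(CH₃)₃C–OH₂⁺ loses H₂O: pKₐ(H₃O⁺) ≈ -1.7
(CH₃)₃C–F loses F⁻: pKₐ(HF) ≈ 3.2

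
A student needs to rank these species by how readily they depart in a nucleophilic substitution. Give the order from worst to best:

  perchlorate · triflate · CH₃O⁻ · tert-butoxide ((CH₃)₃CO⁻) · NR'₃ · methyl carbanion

Leaving-group ability tracks the stability of the departed species; conjugate-acid pKₐ is the usual yardstick (lower pKₐ → better LG).
triflate: pKₐ(CF₃SO₃H (triflic acid)) ≈ -14
perchlorate: pKₐ(HClO₄) ≈ -10
NR'₃: pKₐ(R'₃NH⁺) ≈ 10.7
CH₃O⁻: pKₐ(CH₃OH) ≈ 15.5
tert-butoxide ((CH₃)₃CO⁻): pKₐ(t-BuOH) ≈ 18
methyl carbanion: pKₐ(CH₄) ≈ 48
Listed from poorest to best leaving group as asked.

methyl carbanion < tert-butoxide ((CH₃)₃CO⁻) < CH₃O⁻ < NR'₃ < perchlorate < triflate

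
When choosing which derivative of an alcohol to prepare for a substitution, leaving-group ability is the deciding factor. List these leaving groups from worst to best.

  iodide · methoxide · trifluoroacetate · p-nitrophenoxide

methoxide < p-nitrophenoxide < trifluoroacetate < iodide

iodide: pKₐ(HI) ≈ -10 — large, highly polarisable; very weak base
trifluoroacetate: pKₐ(CF₃COOH) ≈ 0.2
p-nitrophenoxide: pKₐ(p-nitrophenol) ≈ 7.2 — nitro group delocalises the charge; the classic chromogenic LG
methoxide: pKₐ(CH₃OH) ≈ 15.5
Listed from poorest to best leaving group as asked.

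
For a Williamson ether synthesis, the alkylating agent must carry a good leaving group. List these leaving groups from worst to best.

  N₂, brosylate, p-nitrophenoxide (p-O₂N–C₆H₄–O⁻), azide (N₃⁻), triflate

Rank by basicity of the departing species: weakest base leaves most easily.
N₂: no meaningful conjugate acid; N₂ departs as an exceptionally stable neutral molecule
triflate: pKₐ(CF₃SO₃H (triflic acid)) ≈ -14 — charge spread over three oxygens and a CF₃ group; the premier leaving group in synthesis
brosylate: pKₐ(p-BrC₆H₄SO₃H) ≈ -2.8
azide (N₃⁻): pKₐ(HN₃) ≈ 4.7
p-nitrophenoxide (p-O₂N–C₆H₄–O⁻): pKₐ(p-nitrophenol) ≈ 7.2 — nitro group delocalises the charge; the classic chromogenic LG
The question asks for worst first, so the sequence is read in increasing leaving-group ability.

p-nitrophenoxide (p-O₂N–C₆H₄–O⁻) < azide (N₃⁻) < brosylate < triflate < N₂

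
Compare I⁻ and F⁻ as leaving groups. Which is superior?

I⁻

I⁻ is the better leaving group.
pKₐ(HI) ≈ -10 versus pKₐ(HF) ≈ 3.2: I⁻ is the much weaker base.
Large, highly polarisable; very weak base.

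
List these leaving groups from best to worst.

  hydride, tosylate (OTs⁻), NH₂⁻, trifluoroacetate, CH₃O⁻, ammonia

Rank by basicity of the departing species: weakest base leaves most easily.
tosylate (OTs⁻): pKₐ(p-CH₃C₆H₄SO₃H (TsOH)) ≈ -2.8 — resonance-delocalised arenesulfonate
trifluoroacetate: pKₐ(CF₃COOH) ≈ 0.2 — strongly electron-withdrawing CF₃ stabilises the carboxylate
ammonia: pKₐ(NH₄⁺) ≈ 9.2
CH₃O⁻: pKₐ(CH₃OH) ≈ 15.5 — strong base; alkoxides do not leave unassisted
hydride: pKₐ(H₂) ≈ 36 — extremely strong base; leaves only in special hydride-transfer contexts
NH₂⁻: pKₐ(NH₃) ≈ 38

tosylate (OTs⁻) > trifluoroacetate > ammonia > CH₃O⁻ > hydride > NH₂⁻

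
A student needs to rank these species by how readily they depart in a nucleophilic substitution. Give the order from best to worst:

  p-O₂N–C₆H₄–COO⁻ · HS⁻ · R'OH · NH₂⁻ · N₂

Rank by basicity of the departing species: weakest base leaves most easily.
N₂: no meaningful conjugate acid; N₂ departs as an exceptionally stable neutral molecule
R'OH: pKₐ(R'OH₂⁺) ≈ -2.4
p-O₂N–C₆H₄–COO⁻: pKₐ(p-nitrobenzoic acid) ≈ 3.4
HS⁻: pKₐ(H₂S) ≈ 7
NH₂⁻: pKₐ(NH₃) ≈ 38

N₂ > R'OH > p-O₂N–C₆H₄–COO⁻ > HS⁻ > NH₂⁻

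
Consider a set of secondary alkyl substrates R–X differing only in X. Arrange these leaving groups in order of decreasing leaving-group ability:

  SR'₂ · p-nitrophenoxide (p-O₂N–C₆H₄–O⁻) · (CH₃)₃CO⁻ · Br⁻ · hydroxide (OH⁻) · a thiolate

Br⁻ > SR'₂ > p-nitrophenoxide (p-O₂N–C₆H₄–O⁻) > a thiolate > hydroxide (OH⁻) > (CH₃)₃CO⁻

Rank by basicity of the departing species: weakest base leaves most easily.
Br⁻: pKₐ(HBr) ≈ -9
SR'₂: pKₐ(R'₂SH⁺) ≈ -7
p-nitrophenoxide (p-O₂N–C₆H₄–O⁻): pKₐ(p-nitrophenol) ≈ 7.2
a thiolate: pKₐ(RSH (a thiol)) ≈ 10.5
hydroxide (OH⁻): pKₐ(H₂O) ≈ 15.7
(CH₃)₃CO⁻: pKₐ(t-BuOH) ≈ 18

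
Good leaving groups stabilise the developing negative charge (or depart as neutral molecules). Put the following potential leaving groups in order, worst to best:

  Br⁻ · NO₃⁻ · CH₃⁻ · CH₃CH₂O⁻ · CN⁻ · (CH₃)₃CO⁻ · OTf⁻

CH₃⁻ < (CH₃)₃CO⁻ < CH₃CH₂O⁻ < CN⁻ < NO₃⁻ < Br⁻ < OTf⁻

Leaving-group ability tracks the stability of the departed species; conjugate-acid pKₐ is the usual yardstick (lower pKₐ → better LG).
OTf⁻: pKₐ(CF₃SO₃H (triflic acid)) ≈ -14 — charge spread over three oxygens and a CF₃ group; the premier leaving group in synthesis
Br⁻: pKₐ(HBr) ≈ -9 — weak base; good leaving group
NO₃⁻: pKₐ(HNO₃) ≈ -1.3 — resonance-delocalised over three oxygens
CN⁻: pKₐ(HCN) ≈ 9.2
CH₃CH₂O⁻: pKₐ(CH₃CH₂OH) ≈ 16 — strong base; alkoxides do not leave unassisted
(CH₃)₃CO⁻: pKₐ(t-BuOH) ≈ 18 — bulky, strongly basic alkoxide
CH₃⁻: pKₐ(CH₄) ≈ 48 — unstabilised carbanion; the worst conceivable leaving group
The question asks for worst first, so the sequence is read in increasing leaving-group ability.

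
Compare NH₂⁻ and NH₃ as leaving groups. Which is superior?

NH₃

NH₃ is the better leaving group.
pKₐ(NH₄⁺) ≈ 9.2 versus pKₐ(NH₃) ≈ 38: NH₃ is the much weaker base.
Neutral but moderately basic; leaves from R–NH₃⁺.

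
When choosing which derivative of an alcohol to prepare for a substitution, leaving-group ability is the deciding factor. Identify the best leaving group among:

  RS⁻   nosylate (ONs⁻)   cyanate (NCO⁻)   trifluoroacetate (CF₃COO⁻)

nosylate (ONs⁻)

A good leaving group is a weak base: the lower the pKₐ of its conjugate acid, the more readily it departs.
nosylate (ONs⁻): pKₐ(p-O₂NC₆H₄SO₃H) ≈ -3.5
trifluoroacetate (CF₃COO⁻): pKₐ(CF₃COOH) ≈ 0.2
cyanate (NCO⁻): pKₐ(HOCN) ≈ 3.5
RS⁻: pKₐ(RSH (a thiol)) ≈ 10.5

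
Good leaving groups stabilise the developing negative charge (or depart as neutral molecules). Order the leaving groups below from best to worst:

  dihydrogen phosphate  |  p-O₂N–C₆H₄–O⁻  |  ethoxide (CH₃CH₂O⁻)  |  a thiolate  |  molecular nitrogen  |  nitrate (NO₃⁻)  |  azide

Rank by basicity of the departing species: weakest base leaves most easily.
molecular nitrogen: no meaningful conjugate acid; N₂ departs as an exceptionally stable neutral molecule
nitrate (NO₃⁻): pKₐ(HNO₃) ≈ -1.3
dihydrogen phosphate: pKₐ(H₃PO₄) ≈ 2.1
azide: pKₐ(HN₃) ≈ 4.7
p-O₂N–C₆H₄–O⁻: pKₐ(p-nitrophenol) ≈ 7.2 — nitro group delocalises the charge; the classic chromogenic LG
a thiolate: pKₐ(RSH (a thiol)) ≈ 10.5 — moderately basic; rarely leaves without activation
ethoxide (CH₃CH₂O⁻): pKₐ(CH₃CH₂OH) ≈ 16

molecular nitrogen > nitrate (NO₃⁻) > dihydrogen phosphate > azide > p-O₂N–C₆H₄–O⁻ > a thiolate > ethoxide (CH₃CH₂O⁻)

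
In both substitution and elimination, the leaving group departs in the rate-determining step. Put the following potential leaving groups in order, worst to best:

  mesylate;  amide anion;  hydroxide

A good leaving group is a weak base: the lower the pKₐ of its conjugate acid, the more readily it departs.
mesylate: pKₐ(CH₃SO₃H (MsOH)) ≈ -1.9
hydroxide: pKₐ(H₂O) ≈ 15.7 — strong base; essentially never leaves without prior activation
amide anion: pKₐ(NH₃) ≈ 38
Reversing gives the worst-to-best order requested.

amide anion < hydroxide < mesylate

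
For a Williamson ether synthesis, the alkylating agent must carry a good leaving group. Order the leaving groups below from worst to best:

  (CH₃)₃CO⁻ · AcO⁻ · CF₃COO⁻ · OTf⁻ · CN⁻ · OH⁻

Rank by basicity of the departing species: weakest base leaves most easily.
OTf⁻: pKₐ(CF₃SO₃H (triflic acid)) ≈ -14
CF₃COO⁻: pKₐ(CF₃COOH) ≈ 0.2
AcO⁻: pKₐ(CH₃COOH) ≈ 4.8
CN⁻: pKₐ(HCN) ≈ 9.2
OH⁻: pKₐ(H₂O) ≈ 15.7
(CH₃)₃CO⁻: pKₐ(t-BuOH) ≈ 18
Reversing gives the worst-to-best order requested.

(CH₃)₃CO⁻ < OH⁻ < CN⁻ < AcO⁻ < CF₃COO⁻ < OTf⁻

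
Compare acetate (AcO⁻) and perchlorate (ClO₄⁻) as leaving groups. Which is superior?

perchlorate (ClO₄⁻)

perchlorate (ClO₄⁻) is the better leaving group.
pKₐ(HClO₄) ≈ -10 versus pKₐ(CH₃COOH) ≈ 4.8: perchlorate (ClO₄⁻) is the much weaker base.
Extremely weak base; rarely used for safety reasons.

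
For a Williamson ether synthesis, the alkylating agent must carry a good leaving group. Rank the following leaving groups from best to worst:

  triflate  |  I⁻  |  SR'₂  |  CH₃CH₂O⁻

triflate > I⁻ > SR'₂ > CH₃CH₂O⁻

The more stable X⁻ (or X) is on its own — i.e. the weaker a base it is — the better a leaving group it makes.
triflate: pKₐ(CF₃SO₃H (triflic acid)) ≈ -14
I⁻: pKₐ(HI) ≈ -10
SR'₂: pKₐ(R'₂SH⁺) ≈ -7
CH₃CH₂O⁻: pKₐ(CH₃CH₂OH) ≈ 16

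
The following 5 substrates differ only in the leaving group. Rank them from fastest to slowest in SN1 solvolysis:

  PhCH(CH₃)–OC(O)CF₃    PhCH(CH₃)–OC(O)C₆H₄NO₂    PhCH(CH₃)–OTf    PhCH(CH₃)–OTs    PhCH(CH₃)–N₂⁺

With the same alkyl group throughout, only the leaving group differentiates the rates.
The more stable X⁻ (or X) is on its own — i.e. the weaker a base it is — the better a leaving group it makes.
PhCH(CH₃)–N₂⁺ loses N₂: no meaningful conjugate acid; N₂ departs as an exceptionally stable neutral molecule
PhCH(CH₃)–OTf loses OTf⁻: pKₐ(CF₃SO₃H (triflic acid)) ≈ -14
PhCH(CH₃)–OTs loses OTs⁻: pKₐ(p-CH₃C₆H₄SO₃H (TsOH)) ≈ -2.8
PhCH(CH₃)–OC(O)CF₃ loses CF₃COO⁻: pKₐ(CF₃COOH) ≈ 0.2
PhCH(CH₃)–OC(O)C₆H₄NO₂ loses p-O₂N–C₆H₄–COO⁻: pKₐ(p-nitrobenzoic acid) ≈ 3.4

PhCH(CH₃)–N₂⁺ > PhCH(CH₃)–OTf > PhCH(CH₃)–OTs > PhCH(CH₃)–OC(O)CF₃ > PhCH(CH₃)–OC(O)C₆H₄NO₂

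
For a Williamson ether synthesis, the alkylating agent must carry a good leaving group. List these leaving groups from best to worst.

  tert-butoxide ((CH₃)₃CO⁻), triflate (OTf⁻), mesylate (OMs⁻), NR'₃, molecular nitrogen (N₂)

A good leaving group is a weak base: the lower the pKₐ of its conjugate acid, the more readily it departs.
molecular nitrogen (N₂): no meaningful conjugate acid; N₂ departs as an exceptionally stable neutral molecule
triflate (OTf⁻): pKₐ(CF₃SO₃H (triflic acid)) ≈ -14
mesylate (OMs⁻): pKₐ(CH₃SO₃H (MsOH)) ≈ -1.9
NR'₃: pKₐ(R'₃NH⁺) ≈ 10.7
tert-butoxide ((CH₃)₃CO⁻): pKₐ(t-BuOH) ≈ 18

molecular nitrogen (N₂) > triflate (OTf⁻) > mesylate (OMs⁻) > NR'₃ > tert-butoxide ((CH₃)₃CO⁻)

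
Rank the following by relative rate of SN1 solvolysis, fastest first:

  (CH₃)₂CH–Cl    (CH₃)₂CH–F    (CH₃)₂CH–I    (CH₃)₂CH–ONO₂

Identical carbon frameworks mean the comparison reduces to leaving-group quality.
Rank by basicity of the departing species: weakest base leaves most easily.
(CH₃)₂CH–I loses I⁻: pKₐ(HI) ≈ -10
(CH₃)₂CH–Cl loses Cl⁻: pKₐ(HCl) ≈ -7
(CH₃)₂CH–ONO₂ loses NO₃⁻: pKₐ(HNO₃) ≈ -1.3
(CH₃)₂CH–F loses F⁻: pKₐ(HF) ≈ 3.2

(CH₃)₂CH–I > (CH₃)₂CH–Cl > (CH₃)₂CH–ONO₂ > (CH₃)₂CH–F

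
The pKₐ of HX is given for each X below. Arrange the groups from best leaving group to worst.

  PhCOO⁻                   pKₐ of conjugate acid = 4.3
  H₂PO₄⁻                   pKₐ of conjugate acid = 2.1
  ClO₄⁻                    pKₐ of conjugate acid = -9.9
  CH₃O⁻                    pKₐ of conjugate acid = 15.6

ClO₄⁻ > H₂PO₄⁻ > PhCOO⁻ > CH₃O⁻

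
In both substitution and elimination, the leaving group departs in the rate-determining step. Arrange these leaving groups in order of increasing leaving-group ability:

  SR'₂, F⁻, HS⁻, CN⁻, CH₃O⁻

Leaving-group ability tracks the stability of the departed species; conjugate-acid pKₐ is the usual yardstick (lower pKₐ → better LG).
SR'₂: pKₐ(R'₂SH⁺) ≈ -7
F⁻: pKₐ(HF) ≈ 3.2
HS⁻: pKₐ(H₂S) ≈ 7
CN⁻: pKₐ(HCN) ≈ 9.2
CH₃O⁻: pKₐ(CH₃OH) ≈ 15.5
The question asks for worst first, so the sequence is read in increasing leaving-group ability.

CH₃O⁻ < CN⁻ < HS⁻ < F⁻ < SR'₂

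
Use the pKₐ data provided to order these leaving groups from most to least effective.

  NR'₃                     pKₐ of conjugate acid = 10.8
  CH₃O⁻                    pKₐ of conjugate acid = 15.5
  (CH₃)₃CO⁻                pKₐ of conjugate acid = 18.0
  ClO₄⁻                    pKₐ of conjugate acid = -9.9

ClO₄⁻ > NR'₃ > CH₃O⁻ > (CH₃)₃CO⁻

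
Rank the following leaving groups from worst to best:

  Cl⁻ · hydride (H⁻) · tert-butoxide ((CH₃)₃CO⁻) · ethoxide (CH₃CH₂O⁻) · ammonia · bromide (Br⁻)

A good leaving group is a weak base: the lower the pKₐ of its conjugate acid, the more readily it departs.
bromide (Br⁻): pKₐ(HBr) ≈ -9
Cl⁻: pKₐ(HCl) ≈ -7
ammonia: pKₐ(NH₄⁺) ≈ 9.2
ethoxide (CH₃CH₂O⁻): pKₐ(CH₃CH₂OH) ≈ 16
tert-butoxide ((CH₃)₃CO⁻): pKₐ(t-BuOH) ≈ 18
hydride (H⁻): pKₐ(H₂) ≈ 36
Reversing gives the worst-to-best order requested.

hydride (H⁻) < tert-butoxide ((CH₃)₃CO⁻) < ethoxide (CH₃CH₂O⁻) < ammonia < Cl⁻ < bromide (Br⁻)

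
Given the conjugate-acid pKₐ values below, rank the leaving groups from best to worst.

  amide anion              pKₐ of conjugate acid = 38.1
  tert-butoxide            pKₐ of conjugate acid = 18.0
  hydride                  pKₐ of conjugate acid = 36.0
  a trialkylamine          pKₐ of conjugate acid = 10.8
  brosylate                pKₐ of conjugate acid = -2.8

brosylate > a trialkylamine > tert-butoxide > hydride > amide anion

Lower conjugate-acid pKₐ ⇒ weaker base ⇒ better leaving group.
Sorting by the given values: brosylate (-2.8), a trialkylamine (10.8), tert-butoxide (18.0), hydride (36.0), amide anion (38.1).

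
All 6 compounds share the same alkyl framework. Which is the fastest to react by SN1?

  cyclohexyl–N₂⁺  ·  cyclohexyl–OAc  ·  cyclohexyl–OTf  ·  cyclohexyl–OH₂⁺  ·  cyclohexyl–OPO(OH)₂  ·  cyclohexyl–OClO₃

The skeletons are identical, so relative rate is governed entirely by leaving-group ability.
Rank by basicity of the departing species: weakest base leaves most easily.
cyclohexyl–N₂⁺ loses N₂: no meaningful conjugate acid; N₂ departs as an exceptionally stable neutral molecule
cyclohexyl–OTf loses OTf⁻: pKₐ(CF₃SO₃H (triflic acid)) ≈ -14
cyclohexyl–OClO₃ loses ClO₄⁻: pKₐ(HClO₄) ≈ -10
cyclohexyl–OH₂⁺ loses H₂O: pKₐ(H₃O⁺) ≈ -1.7
cyclohexyl–OPO(OH)₂ loses H₂PO₄⁻: pKₐ(H₃PO₄) ≈ 2.1
cyclohexyl–OAc loses AcO⁻: pKₐ(CH₃COOH) ≈ 4.8

cyclohexyl–N₂⁺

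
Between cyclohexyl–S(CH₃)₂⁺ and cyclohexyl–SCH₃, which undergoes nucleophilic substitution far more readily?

cyclohexyl–S(CH₃)₂⁺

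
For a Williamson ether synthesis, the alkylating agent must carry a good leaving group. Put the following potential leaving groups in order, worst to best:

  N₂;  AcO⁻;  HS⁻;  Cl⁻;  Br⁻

Rank by basicity of the departing species: weakest base leaves most easily.
N₂: no meaningful conjugate acid; N₂ departs as an exceptionally stable neutral molecule
Br⁻: pKₐ(HBr) ≈ -9
Cl⁻: pKₐ(HCl) ≈ -7
AcO⁻: pKₐ(CH₃COOH) ≈ 4.8 — resonance-stabilised but still a weak base
HS⁻: pKₐ(H₂S) ≈ 7
Reversing gives the worst-to-best order requested.

HS⁻ < AcO⁻ < Cl⁻ < Br⁻ < N₂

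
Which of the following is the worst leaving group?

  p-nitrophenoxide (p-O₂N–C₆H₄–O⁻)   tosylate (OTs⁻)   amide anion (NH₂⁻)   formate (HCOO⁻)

amide anion (NH₂⁻)

Rank by basicity of the departing species: weakest base leaves most easily.
tosylate (OTs⁻): pKₐ(p-CH₃C₆H₄SO₃H (TsOH)) ≈ -2.8
formate (HCOO⁻): pKₐ(HCOOH) ≈ 3.8
p-nitrophenoxide (p-O₂N–C₆H₄–O⁻): pKₐ(p-nitrophenol) ≈ 7.2
amide anion (NH₂⁻): pKₐ(NH₃) ≈ 38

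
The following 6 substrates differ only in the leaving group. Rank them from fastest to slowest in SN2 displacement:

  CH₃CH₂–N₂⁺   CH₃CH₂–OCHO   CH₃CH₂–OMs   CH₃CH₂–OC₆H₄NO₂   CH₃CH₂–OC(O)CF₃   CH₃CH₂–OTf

CH₃CH₂–N₂⁺ > CH₃CH₂–OTf > CH₃CH₂–OMs > CH₃CH₂–OC(O)CF₃ > CH₃CH₂–OCHO > CH₃CH₂–OC₆H₄NO₂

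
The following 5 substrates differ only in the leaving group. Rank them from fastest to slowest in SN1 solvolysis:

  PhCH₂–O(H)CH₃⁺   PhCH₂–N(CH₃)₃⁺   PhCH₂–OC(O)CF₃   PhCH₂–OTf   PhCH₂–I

PhCH₂–OTf > PhCH₂–I > PhCH₂–O(H)CH₃⁺ > PhCH₂–OC(O)CF₃ > PhCH₂–N(CH₃)₃⁺

The skeletons are identical, so relative rate is governed entirely by leaving-group ability.
The more stable X⁻ (or X) is on its own — i.e. the weaker a base it is — the better a leaving group it makes.
PhCH₂–OTf loses OTf⁻: pKₐ(CF₃SO₃H (triflic acid)) ≈ -14
PhCH₂–I loses I⁻: pKₐ(HI) ≈ -10
PhCH₂–O(H)CH₃⁺ loses R'OH: pKₐ(R'OH₂⁺) ≈ -2.4
PhCH₂–OC(O)CF₃ loses CF₃COO⁻: pKₐ(CF₃COOH) ≈ 0.2
PhCH₂–N(CH₃)₃⁺ loses NR'₃: pKₐ(R'₃NH⁺) ≈ 10.7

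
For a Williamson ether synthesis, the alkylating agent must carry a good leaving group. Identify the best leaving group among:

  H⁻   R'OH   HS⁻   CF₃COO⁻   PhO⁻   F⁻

R'OH

The more stable X⁻ (or X) is on its own — i.e. the weaker a base it is — the better a leaving group it makes.
R'OH: pKₐ(R'OH₂⁺) ≈ -2.4
CF₃COO⁻: pKₐ(CF₃COOH) ≈ 0.2
F⁻: pKₐ(HF) ≈ 3.2
HS⁻: pKₐ(H₂S) ≈ 7
PhO⁻: pKₐ(C₆H₅OH (phenol)) ≈ 10
H⁻: pKₐ(H₂) ≈ 36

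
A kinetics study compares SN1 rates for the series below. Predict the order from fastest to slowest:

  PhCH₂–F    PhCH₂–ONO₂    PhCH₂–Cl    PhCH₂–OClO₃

Same R in every case — rank the leaving groups.
The more stable X⁻ (or X) is on its own — i.e. the weaker a base it is — the better a leaving group it makes.
PhCH₂–OClO₃ loses ClO₄⁻: pKₐ(HClO₄) ≈ -10
PhCH₂–Cl loses Cl⁻: pKₐ(HCl) ≈ -7
PhCH₂–ONO₂ loses NO₃⁻: pKₐ(HNO₃) ≈ -1.3
PhCH₂–F loses F⁻: pKₐ(HF) ≈ 3.2

PhCH₂–OClO₃ > PhCH₂–Cl > PhCH₂–ONO₂ > PhCH₂–F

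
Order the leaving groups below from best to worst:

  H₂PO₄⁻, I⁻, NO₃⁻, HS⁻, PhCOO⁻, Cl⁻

Leaving-group ability tracks the stability of the departed species; conjugate-acid pKₐ is the usual yardstick (lower pKₐ → better LG).
I⁻: pKₐ(HI) ≈ -10
Cl⁻: pKₐ(HCl) ≈ -7
NO₃⁻: pKₐ(HNO₃) ≈ -1.3
H₂PO₄⁻: pKₐ(H₃PO₄) ≈ 2.1
PhCOO⁻: pKₐ(C₆H₅COOH) ≈ 4.2
HS⁻: pKₐ(H₂S) ≈ 7

I⁻ > Cl⁻ > NO₃⁻ > H₂PO₄⁻ > PhCOO⁻ > HS⁻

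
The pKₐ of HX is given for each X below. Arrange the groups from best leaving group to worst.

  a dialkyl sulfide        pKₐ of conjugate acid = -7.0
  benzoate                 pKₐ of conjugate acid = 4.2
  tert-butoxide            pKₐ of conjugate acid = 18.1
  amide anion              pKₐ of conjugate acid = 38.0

Lower conjugate-acid pKₐ ⇒ weaker base ⇒ better leaving group.
Sorting by the given values: a dialkyl sulfide (-7.0), benzoate (4.2), tert-butoxide (18.1), amide anion (38.0).

a dialkyl sulfide > benzoate > tert-butoxide > amide anion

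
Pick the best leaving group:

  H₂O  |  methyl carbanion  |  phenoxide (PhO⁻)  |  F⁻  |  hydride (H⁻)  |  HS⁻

H₂O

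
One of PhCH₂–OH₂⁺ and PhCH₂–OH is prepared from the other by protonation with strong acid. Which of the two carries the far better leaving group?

From PhCH₂–OH the departing group would be OH⁻ (pKₐ(H₂O) ≈ 15.7). Strong base; essentially never leaves without prior activation.
From PhCH₂–OH₂⁺ the leaving group is H₂O (pKₐ(H₃O⁺) ≈ -1.7). Neutral; leaves from a protonated alcohol (R–OH₂⁺).
Protonation with strong acid works by converting the leaving group from hydroxide to neutral water, making PhCH₂–OH₂⁺ enormously more reactive.

PhCH₂–OH₂⁺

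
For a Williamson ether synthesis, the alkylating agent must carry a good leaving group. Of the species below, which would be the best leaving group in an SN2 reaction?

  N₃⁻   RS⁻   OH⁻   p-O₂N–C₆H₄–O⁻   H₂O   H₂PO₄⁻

Leaving-group ability tracks the stability of the departed species; conjugate-acid pKₐ is the usual yardstick (lower pKₐ → better LG).
H₂O: pKₐ(H₃O⁺) ≈ -1.7
H₂PO₄⁻: pKₐ(H₃PO₄) ≈ 2.1
N₃⁻: pKₐ(HN₃) ≈ 4.7
p-O₂N–C₆H₄–O⁻: pKₐ(p-nitrophenol) ≈ 7.2
RS⁻: pKₐ(RSH (a thiol)) ≈ 10.5
OH⁻: pKₐ(H₂O) ≈ 15.7

H₂O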